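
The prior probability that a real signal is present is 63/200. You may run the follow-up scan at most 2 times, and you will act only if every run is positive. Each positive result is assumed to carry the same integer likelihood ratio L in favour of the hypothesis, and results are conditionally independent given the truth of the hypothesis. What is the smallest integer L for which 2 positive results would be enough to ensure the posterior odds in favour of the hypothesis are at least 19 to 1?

7

Prior odds = 0.315/0.685 = 63/137.
Target odds = 19.
Need L² ≥ 19 ÷ (63/137) = 2603/63.
6² = 36 < 2603/63 ≤ 49 = 7², so L = 7.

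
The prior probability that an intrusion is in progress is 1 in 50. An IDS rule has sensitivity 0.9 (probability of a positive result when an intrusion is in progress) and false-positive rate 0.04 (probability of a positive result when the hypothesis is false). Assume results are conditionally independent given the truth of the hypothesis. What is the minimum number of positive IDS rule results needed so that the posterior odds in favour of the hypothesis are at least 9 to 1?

Prior odds: 0.02 ÷ 0.98 = 1/49.
Likelihood ratio of a positive result = 0.9/0.04 = 22.5.
Target odds = 9.
Need (1/49) × 22.5ⁿ ≥ 9, i.e. 22.5ⁿ ≥ 441.
22.5¹ = 22.5 falls short of 441 but 22.5² = 506.25 reaches it, so n = 2.

2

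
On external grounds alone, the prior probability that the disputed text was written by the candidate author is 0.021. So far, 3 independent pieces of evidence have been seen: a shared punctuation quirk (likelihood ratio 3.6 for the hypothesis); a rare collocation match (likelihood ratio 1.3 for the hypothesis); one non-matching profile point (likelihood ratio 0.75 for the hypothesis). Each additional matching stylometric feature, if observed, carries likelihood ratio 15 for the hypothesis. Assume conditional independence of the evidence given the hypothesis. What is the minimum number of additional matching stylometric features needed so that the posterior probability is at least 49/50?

3

Prior odds = 0.021/0.979 = 21/979.
Combined Bayes factor of the evidence already in hand = 3.6 × 1.3 × 0.75 = 3.51.
Odds after that evidence = (21/979) × 3.51 = 7371/97900.
Target odds = 0.98/0.02 = 49.
Need 15ⁿ ≥ 49 ÷ (7371/97900) = 685300/1053.
15² = 225 falls short of 685300/1053 but 15³ = 3375 reaches it, so n = 3.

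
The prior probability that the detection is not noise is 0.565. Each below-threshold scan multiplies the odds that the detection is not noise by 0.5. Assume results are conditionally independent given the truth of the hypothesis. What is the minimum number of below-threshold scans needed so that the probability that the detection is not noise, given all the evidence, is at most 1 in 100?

8

Prior odds: 0.565 ÷ 0.435 = 113/87.
Likelihood ratio per below-threshold scan = 0.5.
Target posterior odds = 0.01/0.99 = 1/99.
Need (113/87) × 0.5ⁿ ≤ 1/99, i.e. 0.5ⁿ ≤ 29/3729.
0.5⁷ = 0.0078125 is still above 29/3729 but 0.5⁸ = 0.00390625 is at or below it, so n = 8.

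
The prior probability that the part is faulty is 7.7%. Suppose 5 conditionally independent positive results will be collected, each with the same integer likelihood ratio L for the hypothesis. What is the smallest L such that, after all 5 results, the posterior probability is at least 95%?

3

Prior odds = 0.077/0.923 = 77/923.
Target odds = 0.95/0.05 = 19.
Need L⁵ ≥ 19 ÷ (77/923) = 17537/77.
2⁵ = 32 < 17537/77 ≤ 243 = 3⁵, so L = 3.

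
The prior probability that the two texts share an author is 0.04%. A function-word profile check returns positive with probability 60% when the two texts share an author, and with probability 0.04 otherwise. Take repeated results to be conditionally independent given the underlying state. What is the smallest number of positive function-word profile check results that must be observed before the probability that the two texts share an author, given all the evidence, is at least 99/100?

5

Prior odds = 0.0004/0.9996 = 1/2499.
Likelihood ratio of a positive result = 0.6/0.04 = 15.
Target posterior odds = 0.99/0.01 = 99.
Require 15ⁿ ≥ 99 ÷ (1/2499) = 247401.
15⁴ = 50625 falls short of 247401 but 15⁵ = 759375 reaches it, so n = 5.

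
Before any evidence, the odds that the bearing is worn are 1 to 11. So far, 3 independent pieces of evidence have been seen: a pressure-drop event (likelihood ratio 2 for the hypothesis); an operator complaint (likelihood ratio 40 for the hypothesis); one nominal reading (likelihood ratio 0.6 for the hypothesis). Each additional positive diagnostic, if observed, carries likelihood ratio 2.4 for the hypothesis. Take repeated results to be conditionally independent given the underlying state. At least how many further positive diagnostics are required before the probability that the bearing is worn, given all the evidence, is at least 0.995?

Prior odds = 1/11.
Combined Bayes factor of the evidence already in hand = 2 × 40 × 0.6 = 48.
Odds after that evidence = (1/11) × 48 = 48/11.
Target odds = 0.995/0.005 = 199.
Need 2.4ⁿ ≥ 199 ÷ (48/11) = 2189/48.
2.4⁴ = 33.1776 falls short of 2189/48 but 2.4⁵ = 79.62624 reaches it, so n = 5.

5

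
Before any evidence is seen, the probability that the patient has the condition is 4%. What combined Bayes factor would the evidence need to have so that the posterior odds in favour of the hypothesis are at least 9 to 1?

Prior odds = 0.04/0.96 = 1/24.
Target odds = 9.
Required Bayes factor = 9 ÷ (1/24) = 216.

216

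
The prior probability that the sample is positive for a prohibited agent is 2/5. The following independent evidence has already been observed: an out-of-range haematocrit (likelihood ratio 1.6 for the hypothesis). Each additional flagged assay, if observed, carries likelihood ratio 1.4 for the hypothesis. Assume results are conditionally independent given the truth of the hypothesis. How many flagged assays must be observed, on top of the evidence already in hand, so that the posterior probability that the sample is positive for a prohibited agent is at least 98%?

Prior odds = 0.4/0.6 = 2/3.
Bayes factor of the evidence already in hand = 1.6.
Odds after that evidence = (2/3) × 1.6 = 16/15.
Target odds = 0.98/0.02 = 49.
Need 1.4ⁿ ≥ 49 ÷ (16/15) = 45.9375.
1.4¹¹ ≈40.4957 falls short of 45.9375 but 1.4¹² ≈56.6939 reaches it, so n = 12.

12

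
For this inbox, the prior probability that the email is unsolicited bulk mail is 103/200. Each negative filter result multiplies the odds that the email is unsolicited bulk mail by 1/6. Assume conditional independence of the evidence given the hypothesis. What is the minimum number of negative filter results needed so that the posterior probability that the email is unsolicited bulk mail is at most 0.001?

Prior odds = 0.515/0.485 = 103/97.
Likelihood ratio per negative filter result = 1/6.
Target odds: 0.001 ÷ 0.999 = 1/999.
Need (103/97) × (1/6)ⁿ ≤ 1/999, i.e. (1/6)ⁿ ≤ 97/102897.
(1/6)³ = 1/216 is still above 97/102897 but (1/6)⁴ = 1/1296 is at or below it, so n = 4.

4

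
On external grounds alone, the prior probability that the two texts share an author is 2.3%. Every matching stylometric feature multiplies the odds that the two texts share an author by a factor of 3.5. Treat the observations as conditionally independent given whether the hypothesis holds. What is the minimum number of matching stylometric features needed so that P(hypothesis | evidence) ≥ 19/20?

Prior odds: 0.023 ÷ 0.977 = 23/977.
Likelihood ratio per matching stylometric feature = 3.5.
Target posterior odds = 0.95/0.05 = 19.
Require 3.5ⁿ ≥ 19 ÷ (23/977) = 18563/23.
3.5⁵ = 525.21875 falls short of 18563/23 but 3.5⁶ = 1838.265625 reaches it, so n = 6.

6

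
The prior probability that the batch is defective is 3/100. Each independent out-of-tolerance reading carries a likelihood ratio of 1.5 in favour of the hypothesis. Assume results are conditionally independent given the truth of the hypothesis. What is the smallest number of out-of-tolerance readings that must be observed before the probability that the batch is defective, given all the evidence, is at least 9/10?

14

Prior odds = 0.03/0.97 = 3/97.
Likelihood ratio per out-of-tolerance reading = 1.5.
Target odds: 0.9 ÷ 0.1 = 9.
Require 1.5ⁿ ≥ 9 ÷ (3/97) = 291.
1.5¹³ = 1594323/8192 falls short of 291 but 1.5¹⁴ = 4782969/16384 reaches it, so n = 14.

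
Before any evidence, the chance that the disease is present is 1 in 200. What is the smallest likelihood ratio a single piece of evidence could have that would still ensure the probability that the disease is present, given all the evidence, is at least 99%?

19701

Prior odds = 0.005/0.995 = 1/199.
Target odds = 0.99/0.01 = 99.
Required Bayes factor = 99 ÷ (1/199) = 19701.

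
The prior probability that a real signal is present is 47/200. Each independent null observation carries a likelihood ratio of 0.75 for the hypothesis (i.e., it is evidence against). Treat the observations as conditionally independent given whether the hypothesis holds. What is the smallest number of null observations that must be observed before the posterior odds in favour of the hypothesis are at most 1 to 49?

10

Prior odds = 0.235/0.765 = 47/153.
Likelihood ratio per null observation = 0.75.
Target odds = 1/49.
Require 0.75ⁿ ≤ 1/49 ÷ (47/153) = 153/2303.
0.75⁹ = 19683/262144 is still above 153/2303 but 0.75¹⁰ = 59049/1048576 is at or below it, so n = 10.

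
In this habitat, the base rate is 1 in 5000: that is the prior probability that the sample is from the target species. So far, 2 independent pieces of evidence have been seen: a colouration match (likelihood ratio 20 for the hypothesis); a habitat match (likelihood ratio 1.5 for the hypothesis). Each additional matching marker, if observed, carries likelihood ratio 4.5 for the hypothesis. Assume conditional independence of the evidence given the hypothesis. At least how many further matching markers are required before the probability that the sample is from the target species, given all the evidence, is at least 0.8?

Prior odds = 0.0002/0.9998 = 1/4999.
Combined Bayes factor of the evidence already in hand = 20 × 1.5 = 30.
Odds after that evidence = (1/4999) × 30 = 30/4999.
Target odds = 0.8/0.2 = 4.
Need 4.5ⁿ ≥ 4 ÷ (30/4999) = 9998/15.
4.5⁴ = 410.0625 falls short of 9998/15 but 4.5⁵ = 1845.28125 reaches it, so n = 5.

5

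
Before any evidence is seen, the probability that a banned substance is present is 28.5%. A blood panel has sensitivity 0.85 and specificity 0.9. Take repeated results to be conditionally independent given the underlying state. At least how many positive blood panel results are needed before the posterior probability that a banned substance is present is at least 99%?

Prior odds: 0.285 ÷ 0.715 = 57/143.
False-positive rate = 1 − 0.9 = 0.1; likelihood ratio of a positive = 0.85/0.1 = 8.5.
Target posterior odds = 0.99/0.01 = 99.
Require 8.5ⁿ ≥ 99 ÷ (57/143) = 4719/19.
8.5² = 72.25 falls short of 4719/19 but 8.5³ = 614.125 reaches it, so n = 3.

3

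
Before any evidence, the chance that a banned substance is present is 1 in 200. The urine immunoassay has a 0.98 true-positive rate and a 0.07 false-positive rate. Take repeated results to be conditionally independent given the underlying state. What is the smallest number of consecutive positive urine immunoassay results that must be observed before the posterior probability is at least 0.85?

Prior odds = 0.005/0.995 = 1/199.
Likelihood ratio of a positive result = 0.98/0.07 = 14.
Target odds: 0.85 ÷ 0.15 = 17/3.
Require 14ⁿ ≥ 17/3 ÷ (1/199) = 3383/3.
14² = 196 falls short of 3383/3 but 14³ = 2744 reaches it, so n = 3.

3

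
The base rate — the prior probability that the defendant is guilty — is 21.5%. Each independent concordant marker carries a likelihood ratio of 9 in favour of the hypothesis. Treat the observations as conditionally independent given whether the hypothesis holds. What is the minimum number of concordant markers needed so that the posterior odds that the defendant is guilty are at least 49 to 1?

Prior odds: 0.215 ÷ 0.785 = 43/157.
Likelihood ratio per concordant marker = 9.
Target odds = 49.
Require 9ⁿ ≥ 49 ÷ (43/157) = 7693/43.
9² = 81 falls short of 7693/43 but 9³ = 729 reaches it, so n = 3.

3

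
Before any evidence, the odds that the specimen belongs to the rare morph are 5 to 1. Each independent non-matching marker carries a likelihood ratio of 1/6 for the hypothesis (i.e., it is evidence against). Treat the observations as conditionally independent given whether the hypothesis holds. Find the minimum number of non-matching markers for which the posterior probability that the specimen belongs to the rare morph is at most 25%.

Prior odds = 5.
Likelihood ratio per non-matching marker = 1/6.
Target odds: 0.25 ÷ 0.75 = 1/3.
Require (1/6)ⁿ ≤ 1/3 ÷ 5 = 1/15.
(1/6)¹ = 1/6 is still above 1/15 but (1/6)² = 1/36 is at or below it, so n = 2.

2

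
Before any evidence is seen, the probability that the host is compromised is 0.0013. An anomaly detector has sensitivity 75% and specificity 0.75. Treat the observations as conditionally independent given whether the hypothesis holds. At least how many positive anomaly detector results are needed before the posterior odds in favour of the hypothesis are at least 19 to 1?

Prior odds: 0.0013 ÷ 0.9987 = 13/9987.
False-positive rate = 1 − 0.75 = 0.25; likelihood ratio of a positive = 0.75/0.25 = 3.
Target odds = 19.
Require 3ⁿ ≥ 19 ÷ (13/9987) = 189753/13.
3⁸ = 6561 falls short of 189753/13 but 3⁹ = 19683 reaches it, so n = 9.

9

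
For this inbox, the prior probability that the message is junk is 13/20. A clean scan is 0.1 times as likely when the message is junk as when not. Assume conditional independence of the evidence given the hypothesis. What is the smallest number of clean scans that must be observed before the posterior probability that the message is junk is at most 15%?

2

Prior odds: 0.65 ÷ 0.35 = 13/7.
Likelihood ratio per clean scan = 0.1.
Target posterior odds = 0.15/0.85 = 3/17.
Require 0.1ⁿ ≤ 3/17 ÷ (13/7) = 21/221.
0.1¹ = 0.1 is still above 21/221 but 0.1² = 0.01 is at or below it, so n = 2.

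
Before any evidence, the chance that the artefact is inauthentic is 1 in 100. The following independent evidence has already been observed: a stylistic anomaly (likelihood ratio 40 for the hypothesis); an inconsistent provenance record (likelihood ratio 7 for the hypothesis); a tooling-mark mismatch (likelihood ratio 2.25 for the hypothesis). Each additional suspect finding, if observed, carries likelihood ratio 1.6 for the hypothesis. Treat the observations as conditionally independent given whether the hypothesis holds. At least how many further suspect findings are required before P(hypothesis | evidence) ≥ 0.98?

5

Prior odds = 0.01/0.99 = 1/99.
Combined Bayes factor of the evidence already in hand = 40 × 7 × 2.25 = 630.
Odds after that evidence = (1/99) × 630 = 70/11.
Target odds = 0.98/0.02 = 49.
Need 1.6ⁿ ≥ 49 ÷ (70/11) = 7.7.
1.6⁴ = 6.5536 falls short of 7.7 but 1.6⁵ = 10.48576 reaches it, so n = 5.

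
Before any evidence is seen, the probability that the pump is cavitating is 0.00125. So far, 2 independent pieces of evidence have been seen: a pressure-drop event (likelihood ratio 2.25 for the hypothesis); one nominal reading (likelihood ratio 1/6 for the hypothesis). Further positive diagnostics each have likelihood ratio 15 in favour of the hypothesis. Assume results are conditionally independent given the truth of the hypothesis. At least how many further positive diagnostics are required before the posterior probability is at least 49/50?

Prior odds = 0.00125/0.99875 = 1/799.
Combined Bayes factor of the evidence already in hand = 2.25 × (1/6) = 0.375.
Odds after that evidence = (1/799) × 0.375 = 3/6392.
Target odds = 0.98/0.02 = 49.
Need 15ⁿ ≥ 49 ÷ (3/6392) = 313208/3.
15⁴ = 50625 falls short of 313208/3 but 15⁵ = 759375 reaches it, so n = 5.

5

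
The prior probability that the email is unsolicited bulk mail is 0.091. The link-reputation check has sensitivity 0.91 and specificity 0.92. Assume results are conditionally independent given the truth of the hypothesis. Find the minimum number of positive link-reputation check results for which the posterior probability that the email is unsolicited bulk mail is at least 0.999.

Prior odds: 0.091 ÷ 0.909 = 91/909.
False-positive rate = 1 − 0.92 = 0.08; likelihood ratio of a positive = 0.91/0.08 = 11.375.
Target posterior odds = 0.999/0.001 = 999.
Require 11.375ⁿ ≥ 999 ÷ (91/909) = 908091/91.
11.375³ = 753571/512 falls short of 908091/91 but 11.375⁴ = 68574961/4096 reaches it, so n = 4.

4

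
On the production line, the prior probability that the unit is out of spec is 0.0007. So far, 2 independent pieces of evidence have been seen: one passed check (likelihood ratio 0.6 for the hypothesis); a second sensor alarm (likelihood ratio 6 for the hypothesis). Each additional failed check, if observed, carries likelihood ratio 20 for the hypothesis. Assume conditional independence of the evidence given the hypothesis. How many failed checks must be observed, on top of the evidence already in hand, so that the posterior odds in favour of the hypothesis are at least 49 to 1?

Prior odds = 0.0007/0.9993 = 7/9993.
Combined Bayes factor of the evidence already in hand = 0.6 × 6 = 3.6.
Odds after that evidence = (7/9993) × 3.6 = 42/16655.
Target odds = 49.
Need 20ⁿ ≥ 49 ÷ (42/16655) = 116585/6.
20³ = 8000 falls short of 116585/6 but 20⁴ = 160000 reaches it, so n = 4.

4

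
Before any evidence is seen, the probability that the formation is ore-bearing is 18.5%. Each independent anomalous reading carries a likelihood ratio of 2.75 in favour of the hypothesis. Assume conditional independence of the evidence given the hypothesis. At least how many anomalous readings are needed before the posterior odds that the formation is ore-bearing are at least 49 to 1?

6

Prior odds: 0.185 ÷ 0.815 = 37/163.
Likelihood ratio per anomalous reading = 2.75.
Target odds = 49.
Require 2.75ⁿ ≥ 49 ÷ (37/163) = 7987/37.
2.75⁵ = 161051/1024 falls short of 7987/37 but 2.75⁶ = 1771561/4096 reaches it, so n = 6.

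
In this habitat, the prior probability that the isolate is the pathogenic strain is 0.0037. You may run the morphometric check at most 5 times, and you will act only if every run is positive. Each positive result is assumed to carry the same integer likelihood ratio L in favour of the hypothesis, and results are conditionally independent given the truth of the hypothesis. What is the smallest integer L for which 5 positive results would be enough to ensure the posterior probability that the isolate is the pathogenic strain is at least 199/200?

9

Prior odds = 0.0037/0.9963 = 37/9963.
Target odds = 0.995/0.005 = 199.
Need L⁵ ≥ 199 ÷ (37/9963) = 1982637/37.
8⁵ = 32768 < 1982637/37 ≤ 59049 = 9⁵, so L = 9.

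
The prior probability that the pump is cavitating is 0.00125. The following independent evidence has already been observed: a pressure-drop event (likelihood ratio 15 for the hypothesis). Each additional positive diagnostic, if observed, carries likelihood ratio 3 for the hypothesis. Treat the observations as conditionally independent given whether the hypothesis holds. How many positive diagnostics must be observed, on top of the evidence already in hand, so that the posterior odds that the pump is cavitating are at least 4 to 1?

5

Prior odds = 0.00125/0.99875 = 1/799.
Bayes factor of the evidence already in hand = 15.
Odds after that evidence = (1/799) × 15 = 15/799.
Target odds = 4.
Need 3ⁿ ≥ 4 ÷ (15/799) = 3196/15.
3⁴ = 81 falls short of 3196/15 but 3⁵ = 243 reaches it, so n = 5.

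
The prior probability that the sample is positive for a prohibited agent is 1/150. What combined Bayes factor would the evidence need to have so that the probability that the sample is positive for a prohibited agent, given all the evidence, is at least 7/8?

1043

Prior odds = (1/150)/(149/150) = 1/149.
Target odds = 0.875/0.125 = 7.
Required Bayes factor = 7 ÷ (1/149) = 1043.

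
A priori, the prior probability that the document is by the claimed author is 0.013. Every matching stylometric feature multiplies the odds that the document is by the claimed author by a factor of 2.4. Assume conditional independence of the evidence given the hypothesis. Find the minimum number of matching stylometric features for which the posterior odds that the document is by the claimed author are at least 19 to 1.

9

Prior odds: 0.013 ÷ 0.987 = 13/987.
Likelihood ratio per matching stylometric feature = 2.4.
Target odds = 19.
Require 2.4ⁿ ≥ 19 ÷ (13/987) = 18753/13.
2.4⁸ = 429981696/390625 falls short of 18753/13 but 2.4⁹ ≈2641.81 reaches it, so n = 9.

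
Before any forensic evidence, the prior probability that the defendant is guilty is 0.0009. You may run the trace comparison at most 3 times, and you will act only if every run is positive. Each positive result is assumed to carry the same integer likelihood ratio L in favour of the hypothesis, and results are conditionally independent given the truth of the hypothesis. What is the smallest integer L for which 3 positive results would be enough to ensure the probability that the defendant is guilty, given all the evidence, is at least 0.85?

19

Prior odds = 0.0009/0.9991 = 9/9991.
Target odds = 0.85/0.15 = 17/3.
Need L³ ≥ 17/3 ÷ (9/9991) = 169847/27.
18³ = 5832 < 169847/27 ≤ 6859 = 19³, so L = 19.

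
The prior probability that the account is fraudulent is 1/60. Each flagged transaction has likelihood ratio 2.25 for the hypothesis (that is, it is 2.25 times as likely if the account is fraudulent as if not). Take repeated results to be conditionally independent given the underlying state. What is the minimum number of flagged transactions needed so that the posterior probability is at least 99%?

11

Prior odds: (1/60) ÷ (59/60) = 1/59.
Likelihood ratio per flagged transaction = 2.25.
Target posterior odds = 0.99/0.01 = 99.
Require 2.25ⁿ ≥ 99 ÷ (1/59) = 5841.
2.25¹⁰ ≈3325.26 falls short of 5841 but 2.25¹¹ ≈7481.83 reaches it, so n = 11.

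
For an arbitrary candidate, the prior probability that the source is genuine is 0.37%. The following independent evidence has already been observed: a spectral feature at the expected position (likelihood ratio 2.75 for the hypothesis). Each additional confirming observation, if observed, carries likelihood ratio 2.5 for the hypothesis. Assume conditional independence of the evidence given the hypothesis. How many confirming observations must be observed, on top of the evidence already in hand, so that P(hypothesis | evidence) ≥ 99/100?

Prior odds = 0.0037/0.9963 = 37/9963.
Bayes factor of the evidence already in hand = 2.75.
Odds after that evidence = (37/9963) × 2.75 = 407/39852.
Target odds = 0.99/0.01 = 99.
Need 2.5ⁿ ≥ 99 ÷ (407/39852) = 358668/37.
2.5¹⁰ = 9765625/1024 falls short of 358668/37 but 2.5¹¹ = 48828125/2048 reaches it, so n = 11.

11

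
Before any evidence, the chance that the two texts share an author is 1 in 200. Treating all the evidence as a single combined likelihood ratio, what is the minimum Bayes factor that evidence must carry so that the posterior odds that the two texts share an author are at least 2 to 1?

398

Prior odds = 0.005/0.995 = 1/199.
Target odds = 2.
Required Bayes factor = 2 ÷ (1/199) = 398.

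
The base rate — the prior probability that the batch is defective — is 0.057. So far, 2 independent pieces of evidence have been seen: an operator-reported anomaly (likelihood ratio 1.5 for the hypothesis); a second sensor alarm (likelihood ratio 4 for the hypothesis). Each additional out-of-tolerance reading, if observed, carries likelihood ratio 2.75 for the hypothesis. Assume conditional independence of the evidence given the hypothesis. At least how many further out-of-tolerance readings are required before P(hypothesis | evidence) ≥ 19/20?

Prior odds = 0.057/0.943 = 57/943.
Combined Bayes factor of the evidence already in hand = 1.5 × 4 = 6.
Odds after that evidence = (57/943) × 6 = 342/943.
Target odds = 0.95/0.05 = 19.
Need 2.75ⁿ ≥ 19 ÷ (342/943) = 943/18.
2.75³ = 20.796875 falls short of 943/18 but 2.75⁴ = 57.19140625 reaches it, so n = 4.

4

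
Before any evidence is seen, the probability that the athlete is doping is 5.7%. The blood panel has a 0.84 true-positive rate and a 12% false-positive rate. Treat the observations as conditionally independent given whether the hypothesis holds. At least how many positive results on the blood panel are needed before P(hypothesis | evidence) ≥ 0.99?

Prior odds = 0.057/0.943 = 57/943.
Likelihood ratio of a positive result = 0.84/0.12 = 7.
Target odds: 0.99 ÷ 0.01 = 99.
Require 7ⁿ ≥ 99 ÷ (57/943) = 31119/19.
7³ = 343 falls short of 31119/19 but 7⁴ = 2401 reaches it, so n = 4.

4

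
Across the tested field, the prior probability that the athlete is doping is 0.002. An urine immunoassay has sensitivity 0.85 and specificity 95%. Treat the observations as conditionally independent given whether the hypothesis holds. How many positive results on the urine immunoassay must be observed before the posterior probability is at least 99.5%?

Prior odds = 0.002/0.998 = 1/499.
False-positive rate = 1 − 0.95 = 0.05; likelihood ratio of a positive = 0.85/0.05 = 17.
Target posterior odds = 0.995/0.005 = 199.
Require 17ⁿ ≥ 199 ÷ (1/499) = 99301.
17⁴ = 83521 falls short of 99301 but 17⁵ = 1419857 reaches it, so n = 5.

5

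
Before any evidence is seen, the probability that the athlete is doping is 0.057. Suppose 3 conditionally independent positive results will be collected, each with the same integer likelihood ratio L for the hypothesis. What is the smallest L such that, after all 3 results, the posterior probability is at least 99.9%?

Prior odds = 0.057/0.943 = 57/943.
Target odds = 0.999/0.001 = 999.
Need L³ ≥ 999 ÷ (57/943) = 314019/19.
25³ = 15625 < 314019/19 ≤ 17576 = 26³, so L = 26.

26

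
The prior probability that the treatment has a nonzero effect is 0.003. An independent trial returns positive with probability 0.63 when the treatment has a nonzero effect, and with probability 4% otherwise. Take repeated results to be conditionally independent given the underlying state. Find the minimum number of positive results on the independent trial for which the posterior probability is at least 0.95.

4

Prior odds = 0.003/0.997 = 3/997.
Likelihood ratio of a positive result = 0.63/0.04 = 15.75.
Target posterior odds = 0.95/0.05 = 19.
Need (3/997) × 15.75ⁿ ≥ 19, i.e. 15.75ⁿ ≥ 18943/3.
15.75³ = 3906.984375 falls short of 18943/3 but 15.75⁴ = 15752961/256 reaches it, so n = 4.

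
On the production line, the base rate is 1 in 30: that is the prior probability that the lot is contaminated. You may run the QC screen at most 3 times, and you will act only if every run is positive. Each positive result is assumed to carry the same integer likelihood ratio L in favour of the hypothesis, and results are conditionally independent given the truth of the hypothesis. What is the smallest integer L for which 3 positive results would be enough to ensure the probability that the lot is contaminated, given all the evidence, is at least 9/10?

7

Prior odds = (1/30)/(29/30) = 1/29.
Target odds = 0.9/0.1 = 9.
Need L³ ≥ 9 ÷ (1/29) = 261.
6³ = 216 < 261 ≤ 343 = 7³, so L = 7.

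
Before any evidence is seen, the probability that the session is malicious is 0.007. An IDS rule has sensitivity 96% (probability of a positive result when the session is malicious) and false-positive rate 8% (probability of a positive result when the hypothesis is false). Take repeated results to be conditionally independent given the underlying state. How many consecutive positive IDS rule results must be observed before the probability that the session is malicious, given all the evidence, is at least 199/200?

5

Prior odds = 0.007/0.993 = 7/993.
Likelihood ratio of a positive result = 0.96/0.08 = 12.
Target posterior odds = 0.995/0.005 = 199.
Require 12ⁿ ≥ 199 ÷ (7/993) = 197607/7.
12⁴ = 20736 falls short of 197607/7 but 12⁵ = 248832 reaches it, so n = 5.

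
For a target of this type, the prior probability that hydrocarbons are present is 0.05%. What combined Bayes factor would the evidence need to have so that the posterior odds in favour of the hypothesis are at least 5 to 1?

Prior odds = 0.0005/0.9995 = 1/1999.
Target odds = 5.
Required Bayes factor = 5 ÷ (1/1999) = 9995.

9995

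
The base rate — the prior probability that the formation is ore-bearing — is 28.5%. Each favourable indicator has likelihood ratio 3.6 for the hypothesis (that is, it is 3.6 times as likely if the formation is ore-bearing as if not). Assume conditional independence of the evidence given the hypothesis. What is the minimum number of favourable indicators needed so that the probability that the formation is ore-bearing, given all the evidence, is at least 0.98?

Prior odds = 0.285/0.715 = 57/143.
Likelihood ratio per favourable indicator = 3.6.
Target odds: 0.98 ÷ 0.02 = 49.
Need (57/143) × 3.6ⁿ ≥ 49, i.e. 3.6ⁿ ≥ 7007/57.
3.6³ = 46.656 falls short of 7007/57 but 3.6⁴ = 167.9616 reaches it, so n = 4.

4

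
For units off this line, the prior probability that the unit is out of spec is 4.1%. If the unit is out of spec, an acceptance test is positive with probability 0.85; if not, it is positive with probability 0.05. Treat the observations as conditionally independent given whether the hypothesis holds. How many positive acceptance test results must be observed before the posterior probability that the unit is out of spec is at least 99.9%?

Prior odds: 0.041 ÷ 0.959 = 41/959.
Likelihood ratio of a positive = 0.85/0.05 = 17.
Target odds: 0.999 ÷ 0.001 = 999.
Need (41/959) × 17ⁿ ≥ 999, i.e. 17ⁿ ≥ 958041/41.
17³ = 4913 falls short of 958041/41 but 17⁴ = 83521 reaches it, so n = 4.

4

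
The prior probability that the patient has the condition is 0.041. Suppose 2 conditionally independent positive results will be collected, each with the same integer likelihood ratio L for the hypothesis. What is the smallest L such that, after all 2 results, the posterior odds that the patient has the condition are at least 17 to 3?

12

Prior odds = 0.041/0.959 = 41/959.
Target odds = 17/3.
Need L² ≥ 17/3 ÷ (41/959) = 16303/123.
11² = 121 < 16303/123 ≤ 144 = 12², so L = 12.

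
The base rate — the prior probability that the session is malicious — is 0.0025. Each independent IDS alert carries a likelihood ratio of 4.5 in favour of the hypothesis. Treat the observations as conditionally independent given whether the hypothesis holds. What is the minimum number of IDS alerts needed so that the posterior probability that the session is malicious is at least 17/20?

6

Prior odds: 0.0025 ÷ 0.9975 = 1/399.
Likelihood ratio per IDS alert = 4.5.
Target posterior odds = 0.85/0.15 = 17/3.
Require 4.5ⁿ ≥ 17/3 ÷ (1/399) = 2261.
4.5⁵ = 1845.28125 falls short of 2261 but 4.5⁶ = 8303.765625 reaches it, so n = 6.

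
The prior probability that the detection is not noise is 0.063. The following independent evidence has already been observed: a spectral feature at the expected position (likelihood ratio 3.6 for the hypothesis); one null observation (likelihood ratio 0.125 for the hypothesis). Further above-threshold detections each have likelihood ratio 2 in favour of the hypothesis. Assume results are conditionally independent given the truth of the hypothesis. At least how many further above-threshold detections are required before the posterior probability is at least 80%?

Prior odds = 0.063/0.937 = 63/937.
Combined Bayes factor of the evidence already in hand = 3.6 × 0.125 = 0.45.
Odds after that evidence = (63/937) × 0.45 = 567/18740.
Target odds = 0.8/0.2 = 4.
Need 2ⁿ ≥ 4 ÷ (567/18740) = 74960/567.
2⁷ = 128 falls short of 74960/567 but 2⁸ = 256 reaches it, so n = 8.

8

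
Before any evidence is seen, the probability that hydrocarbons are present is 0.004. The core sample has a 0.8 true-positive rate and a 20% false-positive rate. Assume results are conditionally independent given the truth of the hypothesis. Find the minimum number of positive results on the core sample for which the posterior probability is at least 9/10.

Prior odds: 0.004 ÷ 0.996 = 1/249.
Likelihood ratio of a positive result = 0.8/0.2 = 4.
Target posterior odds = 0.9/0.1 = 9.
Need (1/249) × 4ⁿ ≥ 9, i.e. 4ⁿ ≥ 2241.
4⁵ = 1024 falls short of 2241 but 4⁶ = 4096 reaches it, so n = 6.

6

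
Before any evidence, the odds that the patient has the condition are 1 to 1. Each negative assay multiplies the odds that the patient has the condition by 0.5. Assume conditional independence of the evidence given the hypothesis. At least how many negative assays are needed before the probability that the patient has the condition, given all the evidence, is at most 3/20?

3

Prior odds = 1.
Likelihood ratio per negative assay = 0.5.
Target odds: 0.15 ÷ 0.85 = 3/17.
Need 1 × 0.5ⁿ ≤ 3/17, i.e. 0.5ⁿ ≤ 3/17.
0.5² = 0.25 is still above 3/17 but 0.5³ = 0.125 is at or below it, so n = 3.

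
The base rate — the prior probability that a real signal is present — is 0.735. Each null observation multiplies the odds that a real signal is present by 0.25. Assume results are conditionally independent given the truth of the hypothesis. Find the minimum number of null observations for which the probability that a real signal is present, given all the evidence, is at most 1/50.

Prior odds: 0.735 ÷ 0.265 = 147/53.
Likelihood ratio per null observation = 0.25.
Target posterior odds = 0.02/0.98 = 1/49.
Need (147/53) × 0.25ⁿ ≤ 1/49, i.e. 0.25ⁿ ≤ 53/7203.
0.25³ = 0.015625 is still above 53/7203 but 0.25⁴ = 0.00390625 is at or below it, so n = 4.

4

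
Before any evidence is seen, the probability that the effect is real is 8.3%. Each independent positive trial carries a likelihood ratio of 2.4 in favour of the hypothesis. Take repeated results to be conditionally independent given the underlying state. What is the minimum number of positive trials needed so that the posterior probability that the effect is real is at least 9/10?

Prior odds: 0.083 ÷ 0.917 = 83/917.
Likelihood ratio per positive trial = 2.4.
Target posterior odds = 0.9/0.1 = 9.
Require 2.4ⁿ ≥ 9 ÷ (83/917) = 8253/83.
2.4⁵ = 79.62624 falls short of 8253/83 but 2.4⁶ = 2985984/15625 reaches it, so n = 6.

6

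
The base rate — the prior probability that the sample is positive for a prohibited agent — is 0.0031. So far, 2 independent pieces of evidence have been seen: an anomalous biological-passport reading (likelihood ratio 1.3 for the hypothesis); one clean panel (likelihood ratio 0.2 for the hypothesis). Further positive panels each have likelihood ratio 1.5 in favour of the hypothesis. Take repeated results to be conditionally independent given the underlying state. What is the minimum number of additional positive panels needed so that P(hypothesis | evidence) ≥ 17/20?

22

Prior odds = 0.0031/0.9969 = 31/9969.
Combined Bayes factor of the evidence already in hand = 1.3 × 0.2 = 0.26.
Odds after that evidence = (31/9969) × 0.26 = 403/498450.
Target odds = 0.85/0.15 = 17/3.
Need 1.5ⁿ ≥ 17/3 ÷ (403/498450) = 2824550/403.
1.5²¹ ≈4987.89 falls short of 2824550/403 but 1.5²² ≈7481.83 reaches it, so n = 22.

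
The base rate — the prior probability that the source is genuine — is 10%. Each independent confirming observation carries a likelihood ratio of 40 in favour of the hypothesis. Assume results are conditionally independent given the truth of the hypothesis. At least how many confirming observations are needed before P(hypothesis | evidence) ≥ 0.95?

2

Prior odds: 0.1 ÷ 0.9 = 1/9.
Likelihood ratio per confirming observation = 40.
Target posterior odds = 0.95/0.05 = 19.
Require 40ⁿ ≥ 19 ÷ (1/9) = 171.
40¹ = 40 falls short of 171 but 40² = 1600 reaches it, so n = 2.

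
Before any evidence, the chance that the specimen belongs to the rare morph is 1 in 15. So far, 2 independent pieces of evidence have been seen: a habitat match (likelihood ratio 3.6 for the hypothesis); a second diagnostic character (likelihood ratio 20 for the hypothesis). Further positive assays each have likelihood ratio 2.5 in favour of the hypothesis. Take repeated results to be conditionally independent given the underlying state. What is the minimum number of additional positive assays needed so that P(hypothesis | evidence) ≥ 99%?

Prior odds = (1/15)/(14/15) = 1/14.
Combined Bayes factor of the evidence already in hand = 3.6 × 20 = 72.
Odds after that evidence = (1/14) × 72 = 36/7.
Target odds = 0.99/0.01 = 99.
Need 2.5ⁿ ≥ 99 ÷ (36/7) = 19.25.
2.5³ = 15.625 falls short of 19.25 but 2.5⁴ = 39.0625 reaches it, so n = 4.

4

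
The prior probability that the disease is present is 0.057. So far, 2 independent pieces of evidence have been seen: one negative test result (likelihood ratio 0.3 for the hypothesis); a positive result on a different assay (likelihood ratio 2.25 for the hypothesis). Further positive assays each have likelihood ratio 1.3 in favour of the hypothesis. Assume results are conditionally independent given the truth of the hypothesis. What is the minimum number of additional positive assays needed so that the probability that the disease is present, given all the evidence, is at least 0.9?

21

Prior odds = 0.057/0.943 = 57/943.
Combined Bayes factor of the evidence already in hand = 0.3 × 2.25 = 0.675.
Odds after that evidence = (57/943) × 0.675 = 1539/37720.
Target odds = 0.9/0.1 = 9.
Need 1.3ⁿ ≥ 9 ÷ (1539/37720) = 37720/171.
1.3²⁰ ≈190.05 falls short of 37720/171 but 1.3²¹ ≈247.065 reaches it, so n = 21.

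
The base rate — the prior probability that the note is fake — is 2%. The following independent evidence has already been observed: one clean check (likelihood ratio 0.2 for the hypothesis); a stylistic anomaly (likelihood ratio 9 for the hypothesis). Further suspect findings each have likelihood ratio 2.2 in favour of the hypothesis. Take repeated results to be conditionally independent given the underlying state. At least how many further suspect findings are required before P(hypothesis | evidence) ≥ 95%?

8

Prior odds = 0.02/0.98 = 1/49.
Combined Bayes factor of the evidence already in hand = 0.2 × 9 = 1.8.
Odds after that evidence = (1/49) × 1.8 = 9/245.
Target odds = 0.95/0.05 = 19.
Need 2.2ⁿ ≥ 19 ÷ (9/245) = 4655/9.
2.2⁷ = 19487171/78125 falls short of 4655/9 but 2.2⁸ = 214358881/390625 reaches it, so n = 8.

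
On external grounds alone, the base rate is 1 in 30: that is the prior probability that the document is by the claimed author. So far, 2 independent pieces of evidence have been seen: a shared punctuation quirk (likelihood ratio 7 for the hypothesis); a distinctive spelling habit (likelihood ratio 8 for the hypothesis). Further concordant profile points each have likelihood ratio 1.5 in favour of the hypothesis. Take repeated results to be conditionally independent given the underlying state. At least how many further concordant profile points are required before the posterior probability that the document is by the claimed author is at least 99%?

10

Prior odds = (1/30)/(29/30) = 1/29.
Combined Bayes factor of the evidence already in hand = 7 × 8 = 56.
Odds after that evidence = (1/29) × 56 = 56/29.
Target odds = 0.99/0.01 = 99.
Need 1.5ⁿ ≥ 99 ÷ (56/29) = 2871/56.
1.5⁹ = 19683/512 falls short of 2871/56 but 1.5¹⁰ = 59049/1024 reaches it, so n = 10.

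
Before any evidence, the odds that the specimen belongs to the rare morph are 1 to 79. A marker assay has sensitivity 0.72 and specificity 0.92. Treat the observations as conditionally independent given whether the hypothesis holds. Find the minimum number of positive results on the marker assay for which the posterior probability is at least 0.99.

5

Prior odds = 1/79.
False-positive rate = 1 − 0.92 = 0.08; likelihood ratio of a positive = 0.72/0.08 = 9.
Target odds: 0.99 ÷ 0.01 = 99.
Need (1/79) × 9ⁿ ≥ 99, i.e. 9ⁿ ≥ 7821.
9⁴ = 6561 falls short of 7821 but 9⁵ = 59049 reaches it, so n = 5.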